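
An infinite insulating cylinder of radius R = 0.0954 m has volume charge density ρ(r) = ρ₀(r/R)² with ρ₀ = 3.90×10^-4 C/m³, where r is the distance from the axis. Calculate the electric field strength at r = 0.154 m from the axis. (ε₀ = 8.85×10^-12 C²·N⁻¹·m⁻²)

E ≈ 6.51e5 N/C

Take a coaxial cylindrical Gaussian surface of radius r = 0.154 m and length L (r > R, full charge per length enclosed).
λ_enc = 2π ∫₀^R ρ₀(r'/R)^2 r' dr' = 2πρ₀R²/4 = 5.575×10^-6 C/m.
Since E is radial and uniform over the curved surface, Φ = E·2πrL = Q_enc/ε₀ = λ_enc L/ε₀.
E = |λ_enc|/(2πε₀r) = (5.575×10^-6)/(2π·8.85×10^-12·0.154) = 6.51×10^5 N/C.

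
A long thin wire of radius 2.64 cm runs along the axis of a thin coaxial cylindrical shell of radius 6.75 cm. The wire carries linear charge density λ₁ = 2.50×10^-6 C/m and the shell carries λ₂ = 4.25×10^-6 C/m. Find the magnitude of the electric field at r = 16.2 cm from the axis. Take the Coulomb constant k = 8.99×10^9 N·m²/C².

|E| = 7.49×10^5 V/m

Coaxial Gaussian cylinder, radius r = 16.2 cm, length L (r > 6.75 cm, enclosing both).
λ_enc = λ₁ + λ₂ = (2.50×10^-6) + (4.25×10^-6) = 6.75×10^-6 C/m.
Gauss's law: E·2πrL = λ_enc L/ε₀.
E = 2k|λ_enc|/r = 2(8.99×10^9)(6.75×10^-6)/(0.162) = 7.49e5 N/C.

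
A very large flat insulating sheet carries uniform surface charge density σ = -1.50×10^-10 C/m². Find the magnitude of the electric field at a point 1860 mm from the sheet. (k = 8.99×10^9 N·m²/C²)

The symmetry is planar: E is normal to the sheet and the same magnitude on both sides. Take a pillbox straddling the sheet with end-cap area A.
Flux Φ = 2EA and Q_enc = σA, so 2EA = σA/ε₀ ⇒ E = |σ|/(2ε₀), independent of distance.
E = 2πk|σ| = 2π(8.99×10^9)(1.50×10^-10) = 8.47 N/C.

E = 8.47 N/C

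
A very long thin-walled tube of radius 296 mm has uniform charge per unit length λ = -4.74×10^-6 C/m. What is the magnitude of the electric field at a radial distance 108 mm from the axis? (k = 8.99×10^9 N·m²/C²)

|E| = 0 V/m

Choose a coaxial cylinder of radius r = 108 mm (arbitrary length L) as the Gaussian surface (r < 296 mm, inside the shell).
All the surface charge lies outside this cylinder: Q_enc = 0, hence E = 0.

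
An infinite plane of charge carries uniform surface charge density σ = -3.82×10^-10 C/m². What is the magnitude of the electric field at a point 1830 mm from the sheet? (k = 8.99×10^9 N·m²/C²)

By planar symmetry E is perpendicular to the sheet and uniform; use a Gaussian pillbox with flat faces of area A on each side of the sheet.
Flux Φ = 2EA and Q_enc = σA, so 2EA = σA/ε₀ ⇒ E = |σ|/(2ε₀), independent of distance.
E = 2πk|σ| = 2π(8.99×10^9)(3.82×10^-10) = 21.6 N/C.

|E| ≈ 21.6 N/C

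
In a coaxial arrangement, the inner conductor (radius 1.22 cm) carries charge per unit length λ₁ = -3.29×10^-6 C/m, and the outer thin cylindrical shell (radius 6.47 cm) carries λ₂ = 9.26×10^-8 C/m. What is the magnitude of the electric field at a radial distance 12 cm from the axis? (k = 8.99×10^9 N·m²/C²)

4.79×10^5 N/C

Coaxial Gaussian cylinder, radius r = 12 cm, length L (r > 6.47 cm, enclosing both).
λ_enc = λ₁ + λ₂ = (-3.29×10^-6) + (9.26e-8) = -3.197e-6 C/m.
Applying ∮E·dA = Q_enc/ε₀ with the end caps contributing no flux:
E = 2k|λ_enc|/r = 2(8.99×10^9)(3.197×10^-6)/(0.12) = 4.79e5 N/C.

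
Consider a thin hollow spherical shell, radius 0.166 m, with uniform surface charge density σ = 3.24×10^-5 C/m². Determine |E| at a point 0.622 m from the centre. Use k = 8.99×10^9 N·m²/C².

By spherical symmetry E is radial; choose a Gaussian sphere of radius r = 0.622 m (r > 0.166 m).
The entire shell is enclosed: Q_enc = σ·4πR² = (3.24e-5)·4π·(0.166)² = 1.122e-5 C.
Applying ∮E·dA = Q_enc/ε₀ with Φ = E(4πr²):
E = k|Q_enc|/r² = (8.99×10^9)(1.122×10^-5)/(0.622)² = 2.61e5 N/C.

2.61e5 N/C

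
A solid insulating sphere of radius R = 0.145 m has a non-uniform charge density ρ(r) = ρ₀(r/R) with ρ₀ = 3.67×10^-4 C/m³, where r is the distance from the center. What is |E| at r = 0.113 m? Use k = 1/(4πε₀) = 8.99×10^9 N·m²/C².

9.13×10^5 N/C

Use a concentric Gaussian sphere at r = 0.113 m (r < R).
Integrate the density: Q_enc = 4π ∫₀^r ρ₀(r'/R)^1 r'² dr' = 4πρ₀ r^4/(4·R) = 1.296×10^-6 C.
Applying ∮E·dA = Q_enc/ε₀ with Φ = E(4πr²):
E = k|Q_enc|/r² = (8.99×10^9)(1.296×10^-6)/(0.113)² = 9.13e5 N/C.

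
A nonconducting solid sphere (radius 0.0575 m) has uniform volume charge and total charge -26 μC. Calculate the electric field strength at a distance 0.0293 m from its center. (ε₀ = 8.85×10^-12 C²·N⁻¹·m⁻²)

|E| = 3.60e7 N/C

Symmetry ⇒ E = E(r) r̂. Gaussian sphere of radius r = 0.0293 m (r < R).
For a uniform sphere the enclosed fraction is (r/R)³, so Q_enc = (-26 μC)(0.0293/0.0575)³ = -3.44×10^-6 C.
Gauss's law: E·4πr² = Q_enc/ε₀.
E = |Q_enc|/(4πε₀r²) = (3.44e-6)/(4π·8.85×10^-12·(0.0293)²) = 3.60×10^7 N/C.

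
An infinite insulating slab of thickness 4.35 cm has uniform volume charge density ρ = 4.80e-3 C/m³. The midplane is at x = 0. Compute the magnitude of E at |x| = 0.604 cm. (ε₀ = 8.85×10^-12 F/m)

By symmetry E is perpendicular to the slab. A Gaussian pillbox from −0.604 cm to +0.604 cm (face area A) lies entirely within the slab.
Q_enc = ρ·(2x)·A and flux = 2EA, so 2EA = 2ρxA/ε₀ ⇒ E = |ρ|x/ε₀.
E = (4.80e-3)(0.00604)/(8.85×10^-12) = 3.28×10^6 N/C.

|E| = 3.28e6 N/C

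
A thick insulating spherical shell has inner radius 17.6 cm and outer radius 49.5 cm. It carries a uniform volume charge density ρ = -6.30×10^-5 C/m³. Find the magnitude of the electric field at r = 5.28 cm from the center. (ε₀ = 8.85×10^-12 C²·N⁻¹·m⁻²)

Use a concentric Gaussian sphere at r = 5.28 cm (r < 17.6 cm, inside the empty cavity).
No charge is enclosed, so by Gauss's law E·4πr² = 0 ⇒ E = 0.

|E| = 0 N/C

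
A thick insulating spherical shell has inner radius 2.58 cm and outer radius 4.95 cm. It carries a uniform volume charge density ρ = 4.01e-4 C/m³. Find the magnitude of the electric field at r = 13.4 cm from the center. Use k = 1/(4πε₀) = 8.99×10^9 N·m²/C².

E = 8.76×10^4 V/m

By spherical symmetry E is radial; choose a Gaussian sphere of radius r = 13.4 cm (r > 4.95 cm, enclosing the whole shell).
Q_enc = ρ·(4π/3)(b³ − a³) = (4.01×10^-4)·(4π/3)·((0.0495)³ − (0.0258)³) = 1.749e-7 C.
Since E is radial and uniform over the Gaussian sphere, Φ = E·4πr² = Q_enc/ε₀.
E = k|Q_enc|/r² = (8.99×10^9)(1.749×10^-7)/(0.134)² = 8.76×10^4 N/C.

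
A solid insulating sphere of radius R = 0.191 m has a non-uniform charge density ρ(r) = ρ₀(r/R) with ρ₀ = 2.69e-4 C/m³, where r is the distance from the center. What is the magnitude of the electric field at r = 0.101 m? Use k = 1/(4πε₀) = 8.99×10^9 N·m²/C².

Take a concentric spherical Gaussian surface of radius r = 0.101 m (r < R).
Q_enc = ∫₀^r ρ(r')·4πr'² dr' = (4πρ₀/R) ∫₀^r r'^3 dr' = 4πρ₀ r^4/(4·R) = 4.604e-7 C.
By Gauss's law, ∮E·dA = E·4πr² = Q_enc/ε₀.
E = k|Q_enc|/r² = (8.99×10^9)(4.604×10^-7)/(0.101)² = 4.06e5 N/C.

|E| ≈ 4.06×10^5 N/C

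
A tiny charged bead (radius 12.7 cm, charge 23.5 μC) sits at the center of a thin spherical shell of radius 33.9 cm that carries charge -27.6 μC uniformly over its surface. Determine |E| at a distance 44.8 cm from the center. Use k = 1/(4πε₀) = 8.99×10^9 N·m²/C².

Take a concentric spherical Gaussian surface of radius r = 44.8 cm (r > 33.9 cm, enclosing both).
Q_enc = (23.5 μC) + (-27.6 μC) = -4.10×10^-6 C.
Since E is radial and uniform over the Gaussian sphere, Φ = E·4πr² = Q_enc/ε₀.
E = k|Q_enc|/r² = (8.99×10^9)(4.10e-6)/(0.448)² = 1.84e5 N/C.

|E| = 1.84×10^5 V/m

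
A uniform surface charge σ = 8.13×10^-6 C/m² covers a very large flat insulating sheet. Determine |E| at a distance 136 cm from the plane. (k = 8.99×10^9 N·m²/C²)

By planar symmetry E is perpendicular to the sheet and uniform; use a Gaussian pillbox with flat faces of area A on each side of the sheet.
Flux Φ = 2EA and Q_enc = σA, so 2EA = σA/ε₀ ⇒ E = |σ|/(2ε₀), independent of distance.
E = 2πk|σ| = 2π(8.99×10^9)(8.13e-6) = 4.59e5 N/C.

|E| ≈ 4.59×10^5 N/C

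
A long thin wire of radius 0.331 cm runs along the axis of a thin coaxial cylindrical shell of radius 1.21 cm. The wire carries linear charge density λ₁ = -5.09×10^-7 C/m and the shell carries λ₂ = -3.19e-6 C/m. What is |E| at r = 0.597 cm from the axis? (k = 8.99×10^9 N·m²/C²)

Take a coaxial cylindrical Gaussian surface of radius r = 0.597 cm and length L (between the conductors, 0.331 cm < r < 1.21 cm).
Only the inner wire is enclosed; the outer shell contributes nothing inside itself. λ_enc = λ₁ = -5.09×10^-7 C/m.
Since E is radial and uniform over the curved surface, Φ = E·2πrL = Q_enc/ε₀ = λ_enc L/ε₀.
E = 2k|λ_enc|/r = 2(8.99×10^9)(5.09e-7)/(0.00597) = 1.53×10^6 N/C.

|E| ≈ 1.53e6 N/C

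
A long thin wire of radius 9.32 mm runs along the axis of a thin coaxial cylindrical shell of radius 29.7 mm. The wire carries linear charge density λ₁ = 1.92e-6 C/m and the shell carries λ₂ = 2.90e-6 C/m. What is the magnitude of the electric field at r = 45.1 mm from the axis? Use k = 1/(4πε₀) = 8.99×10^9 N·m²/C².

E = 1.92×10^6 N/C

By cylindrical symmetry E is radial; use a coaxial Gaussian cylinder of radius 45.1 mm and length L (r > 29.7 mm, enclosing both).
λ_enc = λ₁ + λ₂ = (1.92e-6) + (2.90×10^-6) = 4.82e-6 C/m.
By Gauss's law (flux through the curved wall only), E·2πrL = λ_enc L/ε₀.
E = 2k|λ_enc|/r = 2(8.99×10^9)(4.82×10^-6)/(0.0451) = 1.92×10^6 N/C.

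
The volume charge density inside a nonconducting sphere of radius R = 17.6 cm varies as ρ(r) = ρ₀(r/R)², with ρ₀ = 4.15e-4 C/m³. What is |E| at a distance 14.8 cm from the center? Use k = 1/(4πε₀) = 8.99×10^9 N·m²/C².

E ≈ 9.81×10^5 N/C

Use a concentric Gaussian sphere at r = 14.8 cm (r < R).
Q_enc = ∫₀^r ρ(r')·4πr'² dr' = (4πρ₀/R²) ∫₀^r r'^4 dr' = 4πρ₀ r^5/(5·R²) = 2.391e-6 C.
By Gauss's law, ∮E·dA = E·4πr² = Q_enc/ε₀.
E = k|Q_enc|/r² = (8.99×10^9)(2.391×10^-6)/(0.148)² = 9.81×10^5 N/C.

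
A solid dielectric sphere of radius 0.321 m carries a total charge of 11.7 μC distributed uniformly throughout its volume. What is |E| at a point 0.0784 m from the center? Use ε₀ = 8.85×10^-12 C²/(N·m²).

E ≈ 2.49×10^5 V/m

Use a concentric Gaussian sphere at r = 0.0784 m (r < R).
Only the charge within r is enclosed: Q_enc = Q·(r/R)³ = (11.7 μC)·(0.0784 m/0.321 m)³ = 1.705×10^-7 C.
By Gauss's law, ∮E·dA = E·4πr² = Q_enc/ε₀.
E = |Q_enc|/(4πε₀r²) = (1.705×10^-7)/(4π·8.85×10^-12·(0.0784)²) = 2.49e5 N/C.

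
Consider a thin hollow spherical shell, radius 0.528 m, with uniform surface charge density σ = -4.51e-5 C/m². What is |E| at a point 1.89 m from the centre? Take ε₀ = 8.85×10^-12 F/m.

By spherical symmetry E is radial; choose a Gaussian sphere of radius r = 1.89 m (r > 0.528 m).
The entire shell is enclosed: Q_enc = σ·4πR² = (-4.51e-5)·4π·(0.528)² = -1.58×10^-4 C.
Since E is radial and uniform over the Gaussian sphere, Φ = E·4πr² = Q_enc/ε₀.
E = |Q_enc|/(4πε₀r²) = (1.58×10^-4)/(4π·8.85×10^-12·(1.89)²) = 3.98e5 N/C.

E ≈ 3.98e5 V/m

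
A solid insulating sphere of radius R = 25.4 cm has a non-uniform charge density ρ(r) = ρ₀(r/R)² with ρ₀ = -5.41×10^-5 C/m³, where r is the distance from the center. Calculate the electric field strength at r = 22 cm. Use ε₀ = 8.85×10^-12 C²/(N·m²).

Use a concentric Gaussian sphere at r = 22 cm (r < R).
Q_enc = ∫₀^r ρ(r')·4πr'² dr' = (4πρ₀/R²) ∫₀^r r'^4 dr' = 4πρ₀ r^5/(5·R²) = -1.086×10^-6 C.
Applying ∮E·dA = Q_enc/ε₀ with Φ = E(4πr²):
E = |Q_enc|/(4πε₀r²) = (1.086×10^-6)/(4π·8.85×10^-12·(0.22)²) = 2.02e5 N/C.

2.02e5 V/m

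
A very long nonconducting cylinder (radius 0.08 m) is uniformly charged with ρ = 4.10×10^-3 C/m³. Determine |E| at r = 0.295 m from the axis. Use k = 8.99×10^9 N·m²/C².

Take a coaxial cylindrical Gaussian surface of radius r = 0.295 m and length L (r > 0.08 m, full cross-section enclosed).
λ_enc = ρ·πR² = (4.10×10^-3)π(0.08)² = 8.244×10^-5 C/m.
Since E is radial and uniform over the curved surface, Φ = E·2πrL = Q_enc/ε₀ = λ_enc L/ε₀.
E = 2k|λ_enc|/r = 2(8.99×10^9)(8.244e-5)/(0.295) = 5.02×10^6 N/C.

|E| = 5.02×10^6 N/C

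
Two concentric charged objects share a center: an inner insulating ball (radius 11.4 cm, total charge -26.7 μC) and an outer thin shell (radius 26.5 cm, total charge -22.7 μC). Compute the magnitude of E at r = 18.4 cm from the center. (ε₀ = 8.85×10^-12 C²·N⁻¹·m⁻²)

By spherical symmetry E is radial; choose a Gaussian sphere of radius r = 18.4 cm (between the bodies, 11.4 cm < r < 26.5 cm).
The shell at 26.5 cm lies outside the Gaussian surface, so Q_enc = -26.7 μC = -2.67×10^-5 C.
Gauss's law: E·4πr² = Q_enc/ε₀.
E = |Q_enc|/(4πε₀r²) = (2.67×10^-5)/(4π·8.85×10^-12·(0.184)²) = 7.09×10^6 N/C.

E = 7.09e6 N/C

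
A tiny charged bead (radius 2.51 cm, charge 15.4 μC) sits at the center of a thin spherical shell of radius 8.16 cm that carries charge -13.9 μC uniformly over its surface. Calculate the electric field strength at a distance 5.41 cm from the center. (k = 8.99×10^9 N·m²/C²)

|E| = 4.73×10^7 N/C

By spherical symmetry E is radial; choose a Gaussian sphere of radius r = 5.41 cm (between the bodies, 2.51 cm < r < 8.16 cm).
Only the inner charge is enclosed; the outer shell contributes nothing inside itself. Q_enc = 15.4 μC = 1.54×10^-5 C.
By Gauss's law, ∮E·dA = E·4πr² = Q_enc/ε₀.
E = k|Q_enc|/r² = (8.99×10^9)(1.54×10^-5)/(0.0541)² = 4.73×10^7 N/C.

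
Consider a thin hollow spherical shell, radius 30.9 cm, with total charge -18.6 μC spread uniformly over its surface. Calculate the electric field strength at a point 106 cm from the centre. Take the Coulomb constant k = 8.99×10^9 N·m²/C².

E = 1.49e5 V/m

Symmetry ⇒ E = E(r) r̂. Gaussian sphere of radius r = 106 cm (r > 30.9 cm).
The entire shell is enclosed: Q_enc = -1.86×10^-5 C.
Gauss's law: E·4πr² = Q_enc/ε₀.
E = k|Q_enc|/r² = (8.99×10^9)(1.86×10^-5)/(1.06)² = 1.49×10^5 N/C.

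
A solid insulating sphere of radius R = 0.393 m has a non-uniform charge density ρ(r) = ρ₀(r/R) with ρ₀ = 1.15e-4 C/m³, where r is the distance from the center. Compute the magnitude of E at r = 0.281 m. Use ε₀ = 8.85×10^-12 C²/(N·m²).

Use a concentric Gaussian sphere at r = 0.281 m (r < R).
Q_enc = ∫₀^r ρ(r')·4πr'² dr' = (4πρ₀/R) ∫₀^r r'^3 dr' = 4πρ₀ r^4/(4·R) = 5.732×10^-6 C.
By Gauss's law, ∮E·dA = E·4πr² = Q_enc/ε₀.
E = |Q_enc|/(4πε₀r²) = (5.732e-6)/(4π·8.85×10^-12·(0.281)²) = 6.53×10^5 N/C.

E = 6.53×10^5 V/m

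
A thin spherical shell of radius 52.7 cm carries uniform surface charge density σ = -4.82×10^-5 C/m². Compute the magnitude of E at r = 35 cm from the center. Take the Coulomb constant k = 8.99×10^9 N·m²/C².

Take a concentric spherical Gaussian surface of radius r = 35 cm (inside the shell, r < 52.7 cm).
All the charge is outside the Gaussian surface: Q_enc = 0, hence E = 0 everywhere inside the shell.

E = 0 (no enclosed charge)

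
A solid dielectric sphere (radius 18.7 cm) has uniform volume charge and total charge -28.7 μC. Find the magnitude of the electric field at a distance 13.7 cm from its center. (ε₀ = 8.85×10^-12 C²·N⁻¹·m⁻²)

Symmetry ⇒ E = E(r) r̂. Gaussian sphere of radius r = 13.7 cm (r < R).
Only the charge within r is enclosed: Q_enc = Q·(r/R)³ = (-28.7 μC)·(13.7 cm/18.7 cm)³ = -1.129×10^-5 C.
Gauss's law: E·4πr² = Q_enc/ε₀.
E = |Q_enc|/(4πε₀r²) = (1.129e-5)/(4π·8.85×10^-12·(0.137)²) = 5.41e6 N/C.

5.41e6 V/m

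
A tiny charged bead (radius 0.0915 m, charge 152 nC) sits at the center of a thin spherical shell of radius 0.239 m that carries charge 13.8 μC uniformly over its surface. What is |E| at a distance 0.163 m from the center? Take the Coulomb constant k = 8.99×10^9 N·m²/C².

5.14×10^4 N/C

By spherical symmetry E is radial; choose a Gaussian sphere of radius r = 0.163 m (between the bodies, 0.0915 m < r < 0.239 m).
The shell at 0.239 m lies outside the Gaussian surface, so Q_enc = 152 nC = 1.52×10^-7 C.
Since E is radial and uniform over the Gaussian sphere, Φ = E·4πr² = Q_enc/ε₀.
E = k|Q_enc|/r² = (8.99×10^9)(1.52×10^-7)/(0.163)² = 5.14e4 N/C.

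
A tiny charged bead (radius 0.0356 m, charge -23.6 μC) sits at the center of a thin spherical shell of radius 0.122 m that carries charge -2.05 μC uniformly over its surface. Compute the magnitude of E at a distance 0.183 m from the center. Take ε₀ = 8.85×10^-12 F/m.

E ≈ 6.89e6 N/C

Take a concentric spherical Gaussian surface of radius r = 0.183 m (r > 0.122 m, enclosing both).
Q_enc = (-23.6 μC) + (-2.05 μC) = -2.565×10^-5 C.
Since E is radial and uniform over the Gaussian sphere, Φ = E·4πr² = Q_enc/ε₀.
E = |Q_enc|/(4πε₀r²) = (2.565×10^-5)/(4π·8.85×10^-12·(0.183)²) = 6.89×10^6 N/C.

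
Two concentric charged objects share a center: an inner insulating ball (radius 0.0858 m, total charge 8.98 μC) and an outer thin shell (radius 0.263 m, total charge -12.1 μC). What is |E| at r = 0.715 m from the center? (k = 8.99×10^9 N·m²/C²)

By spherical symmetry E is radial; choose a Gaussian sphere of radius r = 0.715 m (r > 0.263 m, enclosing both).
Q_enc = (8.98 μC) + (-12.1 μC) = -3.12e-6 C.
By Gauss's law, ∮E·dA = E·4πr² = Q_enc/ε₀.
E = k|Q_enc|/r² = (8.99×10^9)(3.12e-6)/(0.715)² = 5.49e4 N/C.

E ≈ 5.49e4 N/C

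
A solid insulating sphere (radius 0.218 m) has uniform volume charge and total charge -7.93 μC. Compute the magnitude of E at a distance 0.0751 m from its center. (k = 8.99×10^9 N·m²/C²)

E = 5.17×10^5 V/m

Symmetry ⇒ E = E(r) r̂. Gaussian sphere of radius r = 0.0751 m (r < R).
Only the charge within r is enclosed: Q_enc = Q·(r/R)³ = (-7.93 μC)·(0.0751 m/0.218 m)³ = -3.242×10^-7 C.
Since E is radial and uniform over the Gaussian sphere, Φ = E·4πr² = Q_enc/ε₀.
E = k|Q_enc|/r² = (8.99×10^9)(3.242×10^-7)/(0.0751)² = 5.17×10^5 N/C.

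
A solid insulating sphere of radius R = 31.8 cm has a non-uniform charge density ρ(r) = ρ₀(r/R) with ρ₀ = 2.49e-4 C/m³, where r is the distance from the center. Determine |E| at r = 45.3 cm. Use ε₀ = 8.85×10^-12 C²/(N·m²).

Use a concentric Gaussian sphere at r = 45.3 cm (r > R, all charge enclosed).
Q_enc = 4π ∫₀^R ρ₀(r'/R)^1 r'² dr' = 4πρ₀R³/4 = 2.516e-5 C.
By Gauss's law, ∮E·dA = E·4πr² = Q_enc/ε₀.
E = |Q_enc|/(4πε₀r²) = (2.516×10^-5)/(4π·8.85×10^-12·(0.453)²) = 1.10×10^6 N/C.

E = 1.10×10^6 N/C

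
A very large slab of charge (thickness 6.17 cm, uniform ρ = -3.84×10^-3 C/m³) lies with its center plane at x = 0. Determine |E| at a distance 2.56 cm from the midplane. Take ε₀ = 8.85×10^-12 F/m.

|E| ≈ 1.11×10^7 N/C

By symmetry E is perpendicular to the slab. A Gaussian pillbox from −2.56 cm to +2.56 cm (face area A) lies entirely within the slab.
Q_enc = ρ·(2x)·A and flux = 2EA, so 2EA = 2ρxA/ε₀ ⇒ E = |ρ|x/ε₀.
E = (3.84×10^-3)(0.0256)/(8.85×10^-12) = 1.11e7 N/C.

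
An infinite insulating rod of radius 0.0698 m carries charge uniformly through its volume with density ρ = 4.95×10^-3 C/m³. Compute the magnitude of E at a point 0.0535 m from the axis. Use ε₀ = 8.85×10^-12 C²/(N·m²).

E = 1.50×10^7 V/m

Choose a coaxial cylinder of radius r = 0.0535 m (arbitrary length L) as the Gaussian surface (r < R).
Charge inside radius r per length L is ρ·πr²·L, so λ_enc = ρπr² = 4.451×10^-5 C/m.
Gauss's law: E·2πrL = λ_enc L/ε₀.
E = |λ_enc|/(2πε₀r) = (4.451×10^-5)/(2π·8.85×10^-12·0.0535) = 1.50e7 N/C.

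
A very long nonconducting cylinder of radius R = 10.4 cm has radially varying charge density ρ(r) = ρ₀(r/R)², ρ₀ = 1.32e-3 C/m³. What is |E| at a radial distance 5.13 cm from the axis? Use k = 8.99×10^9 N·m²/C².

E = 4.65e5 N/C

Coaxial Gaussian cylinder, radius r = 5.13 cm, length L (r < R).
Integrating ρ over the cross-section to radius r: λ_enc = (2πρ₀/R²) ∫₀^r r'^3 dr' = 2πρ₀ r^4/(4·R²) = 1.328e-6 C/m.
By Gauss's law (flux through the curved wall only), E·2πrL = λ_enc L/ε₀.
E = 2k|λ_enc|/r = 2(8.99×10^9)(1.328e-6)/(0.0513) = 4.65×10^5 N/C.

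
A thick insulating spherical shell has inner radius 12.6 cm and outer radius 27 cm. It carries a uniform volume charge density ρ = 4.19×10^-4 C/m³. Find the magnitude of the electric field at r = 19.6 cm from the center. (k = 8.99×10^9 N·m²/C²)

2.27e6 N/C

Use a concentric Gaussian sphere at r = 19.6 cm (within the shell material, 12.6 cm < r < 27 cm).
Only the shell between 12.6 cm and r is enclosed: Q_enc = ρ·(4π/3)(r³ − a³) = (4.19×10^-4)·(4π/3)·((0.196)³ − (0.126)³) = 9.704e-6 C.
By Gauss's law, ∮E·dA = E·4πr² = Q_enc/ε₀.
E = k|Q_enc|/r² = (8.99×10^9)(9.704×10^-6)/(0.196)² = 2.27e6 N/C.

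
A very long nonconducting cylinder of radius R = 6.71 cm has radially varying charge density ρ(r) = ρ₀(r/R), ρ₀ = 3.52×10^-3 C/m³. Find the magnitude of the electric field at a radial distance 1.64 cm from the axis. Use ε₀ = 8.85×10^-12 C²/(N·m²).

|E| ≈ 5.31e5 N/C

Take a coaxial cylindrical Gaussian surface of radius r = 1.64 cm and length L (r < R).
Integrating ρ over the cross-section to radius r: λ_enc = (2πρ₀/R) ∫₀^r r'^2 dr' = 2πρ₀ r^3/(3·R) = 4.846e-7 C/m.
Since E is radial and uniform over the curved surface, Φ = E·2πrL = Q_enc/ε₀ = λ_enc L/ε₀.
E = |λ_enc|/(2πε₀r) = (4.846×10^-7)/(2π·8.85×10^-12·0.0164) = 5.31×10^5 N/C.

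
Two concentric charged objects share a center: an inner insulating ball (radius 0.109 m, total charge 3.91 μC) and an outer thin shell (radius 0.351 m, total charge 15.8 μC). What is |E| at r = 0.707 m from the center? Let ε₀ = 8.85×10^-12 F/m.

By spherical symmetry E is radial; choose a Gaussian sphere of radius r = 0.707 m (r > 0.351 m, enclosing both).
Q_enc = (3.91 μC) + (15.8 μC) = 1.971×10^-5 C.
Since E is radial and uniform over the Gaussian sphere, Φ = E·4πr² = Q_enc/ε₀.
E = |Q_enc|/(4πε₀r²) = (1.971×10^-5)/(4π·8.85×10^-12·(0.707)²) = 3.55×10^5 N/C.

|E| = 3.55×10^5 V/m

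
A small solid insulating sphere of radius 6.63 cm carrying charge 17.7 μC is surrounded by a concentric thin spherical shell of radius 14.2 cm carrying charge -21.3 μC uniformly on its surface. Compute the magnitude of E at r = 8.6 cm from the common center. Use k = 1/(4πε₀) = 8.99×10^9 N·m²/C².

2.15×10^7 V/m

Take a concentric spherical Gaussian surface of radius r = 8.6 cm (between the bodies, 6.63 cm < r < 14.2 cm).
The shell at 14.2 cm lies outside the Gaussian surface, so Q_enc = 17.7 μC = 1.77×10^-5 C.
Since E is radial and uniform over the Gaussian sphere, Φ = E·4πr² = Q_enc/ε₀.
E = k|Q_enc|/r² = (8.99×10^9)(1.77e-5)/(0.086)² = 2.15e7 N/C.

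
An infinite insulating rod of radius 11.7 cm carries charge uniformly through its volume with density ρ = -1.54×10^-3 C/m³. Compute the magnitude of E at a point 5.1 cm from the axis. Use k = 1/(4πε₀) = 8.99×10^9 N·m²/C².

4.44×10^6 N/C

Choose a coaxial cylinder of radius r = 5.1 cm (arbitrary length L) as the Gaussian surface (r < R).
Charge inside radius r per length L is ρ·πr²·L, so λ_enc = ρπr² = -1.258×10^-5 C/m.
Since E is radial and uniform over the curved surface, Φ = E·2πrL = Q_enc/ε₀ = λ_enc L/ε₀.
E = 2k|λ_enc|/r = 2(8.99×10^9)(1.258e-5)/(0.051) = 4.44×10^6 N/C.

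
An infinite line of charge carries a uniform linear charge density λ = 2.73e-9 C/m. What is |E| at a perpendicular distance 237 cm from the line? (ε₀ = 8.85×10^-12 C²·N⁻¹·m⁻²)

By cylindrical symmetry E is radial; use a coaxial Gaussian cylinder of radius 237 cm and length L.
Q_enc = λL, so λ_enc = 2.73×10^-9 C/m.
Since E is radial and uniform over the curved surface, Φ = E·2πrL = Q_enc/ε₀ = λ_enc L/ε₀.
E = |λ_enc|/(2πε₀r) = (2.73e-9)/(2π·8.85×10^-12·2.37) = 20.7 N/C.

|E| = 20.7 N/C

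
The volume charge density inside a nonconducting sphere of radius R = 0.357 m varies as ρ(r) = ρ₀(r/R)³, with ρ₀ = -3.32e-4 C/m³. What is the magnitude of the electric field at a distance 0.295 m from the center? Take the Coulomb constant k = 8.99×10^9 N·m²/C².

|E| = 1.04×10^6 N/C

Symmetry ⇒ E = E(r) r̂. Gaussian sphere of radius r = 0.295 m (r < R).
Q_enc = ∫₀^r ρ(r')·4πr'² dr' = (4πρ₀/R³) ∫₀^r r'^5 dr' = 4πρ₀ r^6/(6·R³) = -1.007e-5 C.
Gauss's law: E·4πr² = Q_enc/ε₀.
E = k|Q_enc|/r² = (8.99×10^9)(1.007×10^-5)/(0.295)² = 1.04×10^6 N/C.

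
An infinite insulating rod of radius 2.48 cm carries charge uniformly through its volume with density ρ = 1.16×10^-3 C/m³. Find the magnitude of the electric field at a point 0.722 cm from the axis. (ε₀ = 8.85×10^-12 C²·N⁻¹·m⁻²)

Take a coaxial cylindrical Gaussian surface of radius r = 0.722 cm and length L (r < R).
Charge inside radius r per length L is ρ·πr²·L, so λ_enc = ρπr² = 1.90×10^-7 C/m.
Since E is radial and uniform over the curved surface, Φ = E·2πrL = Q_enc/ε₀ = λ_enc L/ε₀.
E = |λ_enc|/(2πε₀r) = (1.90×10^-7)/(2π·8.85×10^-12·0.00722) = 4.73e5 N/C.

E ≈ 4.73×10^5 N/C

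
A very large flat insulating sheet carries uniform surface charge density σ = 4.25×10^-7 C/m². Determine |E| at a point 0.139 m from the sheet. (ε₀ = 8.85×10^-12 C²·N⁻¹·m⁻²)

The symmetry is planar: E is normal to the sheet and the same magnitude on both sides. Take a pillbox straddling the sheet with end-cap area A.
Only the two end caps contribute flux: Φ = 2EA. With Q_enc = σA, Gauss's law gives E = |σ|/(2ε₀).
E = |σ|/(2ε₀) = (4.25×10^-7)/(2·8.85×10^-12) = 2.40e4 N/C.

E = 2.40×10^4 V/m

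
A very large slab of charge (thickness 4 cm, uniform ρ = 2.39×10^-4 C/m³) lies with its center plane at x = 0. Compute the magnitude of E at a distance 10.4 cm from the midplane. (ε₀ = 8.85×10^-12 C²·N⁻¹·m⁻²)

The point |x| = 10.4 cm lies outside the slab (half-thickness 0.02 m). A symmetric pillbox spanning the full slab encloses Q_enc = ρ·d·A.
Flux = 2EA ⇒ E = |ρ|d/(2ε₀), independent of distance outside.
E = (2.39×10^-4)(0.04)/(2·8.85×10^-12) = 5.40e5 N/C.

|E| ≈ 5.40×10^5 N/C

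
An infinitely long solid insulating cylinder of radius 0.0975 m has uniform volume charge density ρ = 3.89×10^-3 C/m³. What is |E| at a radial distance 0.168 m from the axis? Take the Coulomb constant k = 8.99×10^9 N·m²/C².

Take a coaxial cylindrical Gaussian surface of radius r = 0.168 m and length L (r > 0.0975 m, full cross-section enclosed).
λ_enc = ρ·πR² = (3.89×10^-3)π(0.0975)² = 1.162×10^-4 C/m.
Since E is radial and uniform over the curved surface, Φ = E·2πrL = Q_enc/ε₀ = λ_enc L/ε₀.
E = 2k|λ_enc|/r = 2(8.99×10^9)(1.162×10^-4)/(0.168) = 1.24e7 N/C.

E = 1.24×10^7 V/m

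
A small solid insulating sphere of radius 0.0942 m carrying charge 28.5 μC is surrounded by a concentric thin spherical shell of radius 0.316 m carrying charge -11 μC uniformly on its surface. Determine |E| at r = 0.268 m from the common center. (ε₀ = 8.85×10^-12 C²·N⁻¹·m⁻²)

3.57×10^6 N/C

Take a concentric spherical Gaussian surface of radius r = 0.268 m (between the bodies, 0.0942 m < r < 0.316 m).
The shell at 0.316 m lies outside the Gaussian surface, so Q_enc = 28.5 μC = 2.85×10^-5 C.
By Gauss's law, ∮E·dA = E·4πr² = Q_enc/ε₀.
E = |Q_enc|/(4πε₀r²) = (2.85×10^-5)/(4π·8.85×10^-12·(0.268)²) = 3.57×10^6 N/C.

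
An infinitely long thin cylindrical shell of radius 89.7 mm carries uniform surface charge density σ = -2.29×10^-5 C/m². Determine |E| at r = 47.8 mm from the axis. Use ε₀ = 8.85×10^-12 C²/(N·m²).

E = 0

By cylindrical symmetry E is radial; use a coaxial Gaussian cylinder of radius 47.8 mm and length L (r < 89.7 mm, inside the shell).
All the surface charge lies outside this cylinder: Q_enc = 0, hence E = 0.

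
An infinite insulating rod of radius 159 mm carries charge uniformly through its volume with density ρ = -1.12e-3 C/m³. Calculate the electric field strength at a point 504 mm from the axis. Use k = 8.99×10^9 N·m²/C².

Choose a coaxial cylinder of radius r = 504 mm (arbitrary length L) as the Gaussian surface (r > 159 mm, full cross-section enclosed).
λ_enc = ρ·πR² = (-1.12×10^-3)π(0.159)² = -8.895×10^-5 C/m.
Applying ∮E·dA = Q_enc/ε₀ with the end caps contributing no flux:
E = 2k|λ_enc|/r = 2(8.99×10^9)(8.895e-5)/(0.504) = 3.17×10^6 N/C.

E = 3.17×10^6 N/C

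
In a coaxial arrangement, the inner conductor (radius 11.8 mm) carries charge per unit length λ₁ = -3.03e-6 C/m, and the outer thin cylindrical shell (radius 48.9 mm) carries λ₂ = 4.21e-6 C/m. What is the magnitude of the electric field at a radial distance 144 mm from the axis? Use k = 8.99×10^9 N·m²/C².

Take a coaxial cylindrical Gaussian surface of radius r = 144 mm and length L (r > 48.9 mm, enclosing both).
λ_enc = λ₁ + λ₂ = (-3.03e-6) + (4.21e-6) = 1.18×10^-6 C/m.
By Gauss's law (flux through the curved wall only), E·2πrL = λ_enc L/ε₀.
E = 2k|λ_enc|/r = 2(8.99×10^9)(1.18×10^-6)/(0.144) = 1.47e5 N/C.

1.47×10^5 V/m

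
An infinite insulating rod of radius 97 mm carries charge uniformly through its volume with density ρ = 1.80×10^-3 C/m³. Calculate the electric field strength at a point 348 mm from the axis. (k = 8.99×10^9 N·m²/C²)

E = 2.75×10^6 N/C

Take a coaxial cylindrical Gaussian surface of radius r = 348 mm and length L (r > 97 mm, full cross-section enclosed).
λ_enc = ρ·πR² = (1.80×10^-3)π(0.097)² = 5.321e-5 C/m.
Since E is radial and uniform over the curved surface, Φ = E·2πrL = Q_enc/ε₀ = λ_enc L/ε₀.
E = 2k|λ_enc|/r = 2(8.99×10^9)(5.321×10^-5)/(0.348) = 2.75e6 N/C.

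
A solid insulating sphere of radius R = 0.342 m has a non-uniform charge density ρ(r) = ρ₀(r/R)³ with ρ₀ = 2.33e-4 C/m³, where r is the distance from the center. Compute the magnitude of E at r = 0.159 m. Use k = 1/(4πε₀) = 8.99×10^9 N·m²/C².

Take a concentric spherical Gaussian surface of radius r = 0.159 m (r < R).
Q_enc = ∫₀^r ρ(r')·4πr'² dr' = (4πρ₀/R³) ∫₀^r r'^5 dr' = 4πρ₀ r^6/(6·R³) = 1.971e-7 C.
Gauss's law: E·4πr² = Q_enc/ε₀.
E = k|Q_enc|/r² = (8.99×10^9)(1.971×10^-7)/(0.159)² = 7.01×10^4 N/C.

E = 7.01×10^4 N/C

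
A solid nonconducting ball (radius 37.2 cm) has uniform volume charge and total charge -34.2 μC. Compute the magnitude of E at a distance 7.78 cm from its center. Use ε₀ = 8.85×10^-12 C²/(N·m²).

E ≈ 4.65×10^5 V/m

Symmetry ⇒ E = E(r) r̂. Gaussian sphere of radius r = 7.78 cm (r < R).
For a uniform sphere the enclosed fraction is (r/R)³, so Q_enc = (-34.2 μC)(0.0778/0.372)³ = -3.128×10^-7 C.
Since E is radial and uniform over the Gaussian sphere, Φ = E·4πr² = Q_enc/ε₀.
E = |Q_enc|/(4πε₀r²) = (3.128×10^-7)/(4π·8.85×10^-12·(0.0778)²) = 4.65×10^5 N/C.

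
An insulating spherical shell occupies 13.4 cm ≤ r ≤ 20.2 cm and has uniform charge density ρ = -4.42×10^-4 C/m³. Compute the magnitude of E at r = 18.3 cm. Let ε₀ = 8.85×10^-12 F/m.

Use a concentric Gaussian sphere at r = 18.3 cm (within the shell material, 13.4 cm < r < 20.2 cm).
Enclosed charge is the volume from a to r: Q_enc = (4π/3)ρ(r³ − a³) = -6.892×10^-6 C.
Since E is radial and uniform over the Gaussian sphere, Φ = E·4πr² = Q_enc/ε₀.
E = |Q_enc|/(4πε₀r²) = (6.892×10^-6)/(4π·8.85×10^-12·(0.183)²) = 1.85×10^6 N/C.

|E| = 1.85×10^6 N/C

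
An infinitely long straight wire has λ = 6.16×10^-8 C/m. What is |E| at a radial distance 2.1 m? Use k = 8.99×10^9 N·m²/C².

Coaxial Gaussian cylinder, radius r = 2.1 m, length L.
Q_enc = λL, so λ_enc = 6.16×10^-8 C/m.
By Gauss's law (flux through the curved wall only), E·2πrL = λ_enc L/ε₀.
E = 2k|λ_enc|/r = 2(8.99×10^9)(6.16e-8)/(2.1) = 527 N/C.

E = 527 N/C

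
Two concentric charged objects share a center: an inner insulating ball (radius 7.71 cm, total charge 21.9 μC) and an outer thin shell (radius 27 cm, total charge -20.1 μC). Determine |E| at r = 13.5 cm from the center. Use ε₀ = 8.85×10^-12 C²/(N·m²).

E ≈ 1.08×10^7 V/m

Take a concentric spherical Gaussian surface of radius r = 13.5 cm (between the bodies, 7.71 cm < r < 27 cm).
The shell at 27 cm lies outside the Gaussian surface, so Q_enc = 21.9 μC = 2.19e-5 C.
Since E is radial and uniform over the Gaussian sphere, Φ = E·4πr² = Q_enc/ε₀.
E = |Q_enc|/(4πε₀r²) = (2.19×10^-5)/(4π·8.85×10^-12·(0.135)²) = 1.08×10^7 N/C.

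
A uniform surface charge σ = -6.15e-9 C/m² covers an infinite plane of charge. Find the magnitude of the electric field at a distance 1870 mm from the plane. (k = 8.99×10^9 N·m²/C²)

The symmetry is planar: E is normal to the sheet and the same magnitude on both sides. Take a pillbox straddling the sheet with end-cap area A.
Flux Φ = 2EA and Q_enc = σA, so 2EA = σA/ε₀ ⇒ E = |σ|/(2ε₀), independent of distance.
E = 2πk|σ| = 2π(8.99×10^9)(6.15e-9) = 347 N/C.

347 N/C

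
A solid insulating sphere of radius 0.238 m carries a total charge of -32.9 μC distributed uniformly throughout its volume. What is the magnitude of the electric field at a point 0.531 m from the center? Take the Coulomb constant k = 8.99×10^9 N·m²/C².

Take a concentric spherical Gaussian surface of radius r = 0.531 m (r > R, so the entire charge is enclosed).
Q_enc = -32.9 μC = -3.29×10^-5 C.
Since E is radial and uniform over the Gaussian sphere, Φ = E·4πr² = Q_enc/ε₀.
E = k|Q_enc|/r² = (8.99×10^9)(3.29×10^-5)/(0.531)² = 1.05×10^6 N/C.

E = 1.05×10^6 N/C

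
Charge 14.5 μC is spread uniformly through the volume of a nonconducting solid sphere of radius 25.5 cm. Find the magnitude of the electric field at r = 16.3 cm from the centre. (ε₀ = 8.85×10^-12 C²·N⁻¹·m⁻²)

E ≈ 1.28e6 N/C

Use a concentric Gaussian sphere at r = 16.3 cm (r < R).
Only the charge within r is enclosed: Q_enc = Q·(r/R)³ = (14.5 μC)·(16.3 cm/25.5 cm)³ = 3.787e-6 C.
Applying ∮E·dA = Q_enc/ε₀ with Φ = E(4πr²):
E = |Q_enc|/(4πε₀r²) = (3.787×10^-6)/(4π·8.85×10^-12·(0.163)²) = 1.28×10^6 N/C.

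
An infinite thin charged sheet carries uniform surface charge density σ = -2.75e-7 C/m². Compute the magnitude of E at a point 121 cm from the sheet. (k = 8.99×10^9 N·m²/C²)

|E| ≈ 1.55×10^4 N/C

By planar symmetry E is perpendicular to the sheet and uniform; use a Gaussian pillbox with flat faces of area A on each side of the sheet.
Flux Φ = 2EA and Q_enc = σA, so 2EA = σA/ε₀ ⇒ E = |σ|/(2ε₀), independent of distance.
E = 2πk|σ| = 2π(8.99×10^9)(2.75×10^-7) = 1.55×10^4 N/C.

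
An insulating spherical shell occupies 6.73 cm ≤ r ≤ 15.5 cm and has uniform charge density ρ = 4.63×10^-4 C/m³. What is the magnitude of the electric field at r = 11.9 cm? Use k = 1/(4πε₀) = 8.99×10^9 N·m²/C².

|E| = 1.70×10^6 V/m

Symmetry ⇒ E = E(r) r̂. Gaussian sphere of radius r = 11.9 cm (within the shell material, 6.73 cm < r < 15.5 cm).
Enclosed charge is the volume from a to r: Q_enc = (4π/3)ρ(r³ − a³) = 2.677×10^-6 C.
Gauss's law: E·4πr² = Q_enc/ε₀.
E = k|Q_enc|/r² = (8.99×10^9)(2.677×10^-6)/(0.119)² = 1.70×10^6 N/C.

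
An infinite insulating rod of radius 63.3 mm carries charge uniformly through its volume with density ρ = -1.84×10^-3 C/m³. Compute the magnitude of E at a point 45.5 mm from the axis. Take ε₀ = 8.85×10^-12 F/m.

By cylindrical symmetry E is radial; use a coaxial Gaussian cylinder of radius 45.5 mm and length L (r < R).
Enclosed charge per unit length: λ_enc = ρ·πr² = (-1.84e-3)π(0.0455)² = -1.197×10^-5 C/m.
Applying ∮E·dA = Q_enc/ε₀ with the end caps contributing no flux:
E = |λ_enc|/(2πε₀r) = (1.197×10^-5)/(2π·8.85×10^-12·0.0455) = 4.73e6 N/C.

4.73×10^6 N/C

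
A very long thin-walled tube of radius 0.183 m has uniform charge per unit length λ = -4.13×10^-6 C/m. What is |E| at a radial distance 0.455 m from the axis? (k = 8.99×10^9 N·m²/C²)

|E| = 1.63×10^5 V/m

Choose a coaxial cylinder of radius r = 0.455 m (arbitrary length L) as the Gaussian surface (r > 0.183 m).
The full line charge is enclosed: λ_enc = -4.13×10^-6 C/m.
By Gauss's law (flux through the curved wall only), E·2πrL = λ_enc L/ε₀.
E = 2k|λ_enc|/r = 2(8.99×10^9)(4.13×10^-6)/(0.455) = 1.63×10^5 N/C.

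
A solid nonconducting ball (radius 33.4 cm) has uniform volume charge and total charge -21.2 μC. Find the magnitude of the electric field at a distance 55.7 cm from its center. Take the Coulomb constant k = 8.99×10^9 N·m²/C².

E = 6.14e5 N/C

Take a concentric spherical Gaussian surface of radius r = 55.7 cm (r > R, so the entire charge is enclosed).
Q_enc = -21.2 μC = -2.12e-5 C.
Since E is radial and uniform over the Gaussian sphere, Φ = E·4πr² = Q_enc/ε₀.
E = k|Q_enc|/r² = (8.99×10^9)(2.12e-5)/(0.557)² = 6.14×10^5 N/C.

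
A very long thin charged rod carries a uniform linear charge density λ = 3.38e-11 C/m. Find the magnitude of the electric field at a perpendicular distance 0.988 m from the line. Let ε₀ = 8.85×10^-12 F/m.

Choose a coaxial cylinder of radius r = 0.988 m (arbitrary length L) as the Gaussian surface.
Q_enc = λL, so λ_enc = 3.38e-11 C/m.
Applying ∮E·dA = Q_enc/ε₀ with the end caps contributing no flux:
E = |λ_enc|/(2πε₀r) = (3.38e-11)/(2π·8.85×10^-12·0.988) = 0.615 N/C.

E = 0.615 N/C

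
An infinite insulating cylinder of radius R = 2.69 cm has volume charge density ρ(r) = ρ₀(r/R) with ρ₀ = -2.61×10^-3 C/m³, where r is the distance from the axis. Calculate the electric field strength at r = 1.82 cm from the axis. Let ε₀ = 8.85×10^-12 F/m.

E = 1.21×10^6 N/C

Take a coaxial cylindrical Gaussian surface of radius r = 1.82 cm and length L (r < R).
Integrating ρ over the cross-section to radius r: λ_enc = (2πρ₀/R) ∫₀^r r'^2 dr' = 2πρ₀ r^3/(3·R) = -1.225e-6 C/m.
Since E is radial and uniform over the curved surface, Φ = E·2πrL = Q_enc/ε₀ = λ_enc L/ε₀.
E = |λ_enc|/(2πε₀r) = (1.225×10^-6)/(2π·8.85×10^-12·0.0182) = 1.21×10^6 N/C.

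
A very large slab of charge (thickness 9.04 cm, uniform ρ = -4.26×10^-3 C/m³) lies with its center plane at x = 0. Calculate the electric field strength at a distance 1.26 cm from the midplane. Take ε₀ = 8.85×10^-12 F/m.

E ≈ 6.07e6 V/m

By symmetry E is perpendicular to the slab. A Gaussian pillbox from −1.26 cm to +1.26 cm (face area A) lies entirely within the slab.
Q_enc = ρ·(2x)·A and flux = 2EA, so 2EA = 2ρxA/ε₀ ⇒ E = |ρ|x/ε₀.
E = (4.26e-3)(0.0126)/(8.85×10^-12) = 6.07e6 N/C.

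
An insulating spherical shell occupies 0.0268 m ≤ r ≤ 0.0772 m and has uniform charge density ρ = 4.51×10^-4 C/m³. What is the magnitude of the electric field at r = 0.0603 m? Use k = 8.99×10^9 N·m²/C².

Symmetry ⇒ E = E(r) r̂. Gaussian sphere of radius r = 0.0603 m (within the shell material, 0.0268 m < r < 0.0772 m).
Only the shell between 0.0268 m and r is enclosed: Q_enc = ρ·(4π/3)(r³ − a³) = (4.51×10^-4)·(4π/3)·((0.0603)³ − (0.0268)³) = 3.778×10^-7 C.
Since E is radial and uniform over the Gaussian sphere, Φ = E·4πr² = Q_enc/ε₀.
E = k|Q_enc|/r² = (8.99×10^9)(3.778×10^-7)/(0.0603)² = 9.34×10^5 N/C.

9.34×10^5 V/m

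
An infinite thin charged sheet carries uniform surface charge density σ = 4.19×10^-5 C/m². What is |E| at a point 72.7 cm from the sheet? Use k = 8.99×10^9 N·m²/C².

Choose a cylindrical pillbox piercing the sheet, end faces (area A) parallel to it.
Only the two end caps contribute flux: Φ = 2EA. With Q_enc = σA, Gauss's law gives E = |σ|/(2ε₀).
E = 2πk|σ| = 2π(8.99×10^9)(4.19×10^-5) = 2.37e6 N/C.

|E| = 2.37×10^6 N/C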